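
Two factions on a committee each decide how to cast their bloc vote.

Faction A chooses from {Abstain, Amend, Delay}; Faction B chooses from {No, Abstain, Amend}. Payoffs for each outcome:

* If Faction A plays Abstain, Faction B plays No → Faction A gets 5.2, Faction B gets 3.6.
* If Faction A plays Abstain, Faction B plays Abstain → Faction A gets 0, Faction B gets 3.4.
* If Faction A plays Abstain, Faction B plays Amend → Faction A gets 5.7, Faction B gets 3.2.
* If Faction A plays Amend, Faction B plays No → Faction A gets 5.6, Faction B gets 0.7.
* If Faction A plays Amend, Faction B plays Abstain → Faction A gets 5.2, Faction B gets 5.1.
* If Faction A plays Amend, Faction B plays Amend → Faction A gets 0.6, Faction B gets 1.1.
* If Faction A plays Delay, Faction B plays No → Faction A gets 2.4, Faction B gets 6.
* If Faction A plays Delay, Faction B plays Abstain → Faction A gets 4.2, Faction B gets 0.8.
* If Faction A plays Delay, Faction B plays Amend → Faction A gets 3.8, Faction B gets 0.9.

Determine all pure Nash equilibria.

(Amend, Abstain)

Mark each player's best response to every combination of opponents' strategies; a profile where every player is best-responding is a pure Nash equilibrium.
Faction A against No: payoffs 5.2, 5.6, 2.4 → best response Amend.
Faction A against Abstain: payoffs 0, 5.2, 4.2 → best response Amend.
Faction A against Amend: payoffs 5.7, 0.6, 3.8 → best response Abstain.
Faction B against Abstain: payoffs 3.6, 3.4, 3.2 → best response No.
Faction B against Amend: payoffs 0.7, 5.1, 1.1 → best response Abstain.
Faction B against Delay: payoffs 6, 0.8, 0.9 → best response No.
Mutual best responses: (Amend, Abstain).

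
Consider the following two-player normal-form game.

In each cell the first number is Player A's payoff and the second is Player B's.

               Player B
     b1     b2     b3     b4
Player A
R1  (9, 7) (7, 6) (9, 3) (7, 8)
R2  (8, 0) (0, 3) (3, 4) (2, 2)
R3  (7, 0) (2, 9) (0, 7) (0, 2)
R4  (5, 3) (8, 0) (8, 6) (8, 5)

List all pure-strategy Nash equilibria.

(R1, b1): Player B can switch to b4 (7 → 8). Not NE.
(R1, b2): Player A can switch to R4 (7 → 8). Not NE.
(R1, b3): Player B can switch to b1 (3 → 7). Not NE.
(R1, b4): Player A can switch to R4 (7 → 8). Not NE.
(R2, b1): Player A can switch to R1 (8 → 9). Not NE.
(R2, b2): Player A can switch to R1 (0 → 7). Not NE.
(R2, b3): Player A can switch to R1 (3 → 9). Not NE.
(R2, b4): Player A can switch to R1 (2 → 7). Not NE.
(R3, b1): Player A can switch to R1 (7 → 9). Not NE.
(R3, b2): Player A can switch to R1 (2 → 7). Not NE.
(The remaining 6 profiles each have a profitable deviation by the same check.)

none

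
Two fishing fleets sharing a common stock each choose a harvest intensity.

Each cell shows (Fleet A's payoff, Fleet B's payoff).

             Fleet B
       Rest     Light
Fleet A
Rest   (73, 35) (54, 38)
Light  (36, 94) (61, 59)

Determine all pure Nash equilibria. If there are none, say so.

No pure-strategy Nash equilibrium.

(Rest, Rest): Fleet B can switch to Light (35 → 38). Not NE.
(Rest, Light): Fleet A can switch to Light (54 → 61). Not NE.
(Light, Rest): Fleet A can switch to Rest (36 → 73). Not NE.
(Light, Light): Fleet B can switch to Rest (59 → 94). Not NE.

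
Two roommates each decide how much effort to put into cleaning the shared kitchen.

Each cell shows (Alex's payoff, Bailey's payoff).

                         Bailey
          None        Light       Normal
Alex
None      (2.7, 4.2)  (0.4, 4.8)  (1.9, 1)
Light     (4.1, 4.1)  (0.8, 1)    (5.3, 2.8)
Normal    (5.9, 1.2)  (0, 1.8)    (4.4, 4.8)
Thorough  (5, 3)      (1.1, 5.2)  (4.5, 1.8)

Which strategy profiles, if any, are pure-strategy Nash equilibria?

The unique pure-strategy Nash equilibrium is (Thorough, Light).

Alex against None: payoffs 2.7, 4.1, 5.9, 5 → best response Normal.
Alex against Light: payoffs 0.4, 0.8, 0, 1.1 → best response Thorough.
Alex against Normal: payoffs 1.9, 5.3, 4.4, 4.5 → best response Light.
Bailey against None: payoffs 4.2, 4.8, 1 → best response Light.
Bailey against Light: payoffs 4.1, 1, 2.8 → best response None.
Bailey against Normal: payoffs 1.2, 1.8, 4.8 → best response Normal.
Bailey against Thorough: payoffs 3, 5.2, 1.8 → best response Light.
Mutual best responses: (Thorough, Light).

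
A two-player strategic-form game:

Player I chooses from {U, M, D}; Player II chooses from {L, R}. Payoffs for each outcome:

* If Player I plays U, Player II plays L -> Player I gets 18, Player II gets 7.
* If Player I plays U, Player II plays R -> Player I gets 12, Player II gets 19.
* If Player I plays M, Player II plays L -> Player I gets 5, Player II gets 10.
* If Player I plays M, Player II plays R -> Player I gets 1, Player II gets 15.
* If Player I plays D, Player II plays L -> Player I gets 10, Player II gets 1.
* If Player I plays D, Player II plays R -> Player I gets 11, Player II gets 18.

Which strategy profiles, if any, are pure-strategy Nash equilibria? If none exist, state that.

(U, L): Player II can switch to R (7 → 19). Not NE.
(U, R): Player I gets 12, best alternative 11; Player II gets 19, best alternative 7. No profitable deviation — NE.
(M, L): Player I can switch to U (5 → 18). Not NE.
(M, R): Player I can switch to U (1 → 12). Not NE.
(D, L): Player I can switch to U (10 → 18). Not NE.
(D, R): Player I can switch to U (11 → 12). Not NE.

(U, R)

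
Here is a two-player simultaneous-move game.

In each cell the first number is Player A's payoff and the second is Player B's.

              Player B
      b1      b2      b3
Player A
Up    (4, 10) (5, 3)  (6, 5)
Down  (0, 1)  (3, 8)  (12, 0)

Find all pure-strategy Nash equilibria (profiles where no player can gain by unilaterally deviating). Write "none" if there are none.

Pure NE: (Up, b1)

For each strategy profile, look for a profitable unilateral deviation.
(Up, b1): Player A gets 4, best alternative 0; Player B gets 10, best alternative 5. No profitable deviation — NE.
(Up, b2): Player B can switch to b1 (3 → 10). Not NE.
(Up, b3): Player A can switch to Down (6 → 12). Not NE.
(Down, b1): Player A can switch to Up (0 → 4). Not NE.
(Down, b2): Player A can switch to Up (3 → 5). Not NE.
(Down, b3): Player B can switch to b1 (0 → 1). Not NE.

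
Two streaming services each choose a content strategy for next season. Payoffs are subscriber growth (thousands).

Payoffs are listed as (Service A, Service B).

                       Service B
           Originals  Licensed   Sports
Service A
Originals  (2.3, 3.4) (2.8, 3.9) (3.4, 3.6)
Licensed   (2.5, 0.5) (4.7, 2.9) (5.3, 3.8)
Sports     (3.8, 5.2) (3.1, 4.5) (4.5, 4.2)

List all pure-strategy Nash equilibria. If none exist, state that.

Pure-strategy Nash equilibria: (Licensed, Sports), (Sports, Originals)

Mark each player's best response to every combination of opponents' strategies; a profile where every player is best-responding is a pure Nash equilibrium.
Service A against Originals: payoffs 2.3, 2.5, 3.8 → best response Sports.
Service A against Licensed: payoffs 2.8, 4.7, 3.1 → best response Licensed.
Service A against Sports: payoffs 3.4, 5.3, 4.5 → best response Licensed.
Service B against Originals: payoffs 3.4, 3.9, 3.6 → best response Licensed.
Service B against Licensed: payoffs 0.5, 2.9, 3.8 → best response Sports.
Service B against Sports: payoffs 5.2, 4.5, 4.2 → best response Originals.
Mutual best responses: (Licensed, Sports); (Sports, Originals).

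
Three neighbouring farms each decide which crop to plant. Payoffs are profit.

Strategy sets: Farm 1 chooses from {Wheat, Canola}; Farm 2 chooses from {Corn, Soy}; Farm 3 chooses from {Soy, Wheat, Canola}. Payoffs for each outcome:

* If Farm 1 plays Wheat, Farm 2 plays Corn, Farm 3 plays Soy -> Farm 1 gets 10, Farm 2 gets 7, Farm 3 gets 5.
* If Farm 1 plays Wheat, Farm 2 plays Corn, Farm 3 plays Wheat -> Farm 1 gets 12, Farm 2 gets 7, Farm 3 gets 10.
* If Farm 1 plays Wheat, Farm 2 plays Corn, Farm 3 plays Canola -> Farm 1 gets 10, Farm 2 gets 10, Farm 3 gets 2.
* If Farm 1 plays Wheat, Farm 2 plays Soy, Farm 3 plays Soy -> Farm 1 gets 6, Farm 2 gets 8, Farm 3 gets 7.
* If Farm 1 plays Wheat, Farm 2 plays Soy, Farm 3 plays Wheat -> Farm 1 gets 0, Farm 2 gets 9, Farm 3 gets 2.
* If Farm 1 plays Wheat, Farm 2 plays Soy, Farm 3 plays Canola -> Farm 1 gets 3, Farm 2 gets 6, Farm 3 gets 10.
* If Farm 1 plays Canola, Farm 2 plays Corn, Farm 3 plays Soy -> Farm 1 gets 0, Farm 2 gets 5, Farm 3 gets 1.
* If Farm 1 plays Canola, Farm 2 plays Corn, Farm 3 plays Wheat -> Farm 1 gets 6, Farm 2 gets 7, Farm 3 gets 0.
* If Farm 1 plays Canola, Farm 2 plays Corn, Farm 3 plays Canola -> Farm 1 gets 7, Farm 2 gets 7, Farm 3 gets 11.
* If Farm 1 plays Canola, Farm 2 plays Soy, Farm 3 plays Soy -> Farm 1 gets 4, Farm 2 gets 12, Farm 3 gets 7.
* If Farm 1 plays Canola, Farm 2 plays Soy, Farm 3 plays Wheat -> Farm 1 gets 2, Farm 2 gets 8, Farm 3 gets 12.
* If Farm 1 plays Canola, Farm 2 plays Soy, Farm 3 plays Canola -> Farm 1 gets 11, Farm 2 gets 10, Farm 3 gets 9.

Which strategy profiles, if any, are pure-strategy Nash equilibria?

Pure NE: (Canola, Soy, Wheat)

Mark each player's best response to every combination of opponents' strategies; a profile where every player is best-responding is a pure Nash equilibrium.
Farm 1 against (Corn, Soy): payoffs 10, 0 → best response Wheat.
Farm 1 against (Corn, Wheat): payoffs 12, 6 → best response Wheat.
Farm 1 against (Corn, Canola): payoffs 10, 7 → best response Wheat.
Farm 1 against (Soy, Soy): payoffs 6, 4 → best response Wheat.
Farm 1 against (Soy, Wheat): payoffs 0, 2 → best response Canola.
Farm 1 against (Soy, Canola): payoffs 3, 11 → best response Canola.
Farm 2 against (Wheat, Soy): payoffs 7, 8 → best response Soy.
Farm 2 against (Wheat, Wheat): payoffs 7, 9 → best response Soy.
Farm 2 against (Wheat, Canola): payoffs 10, 6 → best response Corn.
Farm 2 against (Canola, Soy): payoffs 5, 12 → best response Soy.
Farm 2 against (Canola, Wheat): payoffs 7, 8 → best response Soy.
Farm 2 against (Canola, Canola): payoffs 7, 10 → best response Soy.
Farm 3 against (Wheat, Corn): payoffs 5, 10, 2 → best response Wheat.
Farm 3 against (Wheat, Soy): payoffs 7, 2, 10 → best response Canola.
Farm 3 against (Canola, Corn): payoffs 1, 0, 11 → best response Canola.
Farm 3 against (Canola, Soy): payoffs 7, 12, 9 → best response Wheat.
Mutual best responses: (Canola, Soy, Wheat).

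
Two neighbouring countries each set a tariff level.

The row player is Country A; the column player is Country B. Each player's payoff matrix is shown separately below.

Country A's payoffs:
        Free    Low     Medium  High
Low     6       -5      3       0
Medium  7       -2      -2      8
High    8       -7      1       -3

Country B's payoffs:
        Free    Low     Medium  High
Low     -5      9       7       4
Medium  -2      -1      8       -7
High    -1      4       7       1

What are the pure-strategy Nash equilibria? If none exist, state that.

Country A against Free: payoffs 6, 7, 8 → best response High.
Country A against Low: payoffs -5, -2, -7 → best response Medium.
Country A against Medium: payoffs 3, -2, 1 → best response Low.
Country A against High: payoffs 0, 8, -3 → best response Medium.
Country B against Low: payoffs -5, 9, 7, 4 → best response Low.
Country B against Medium: payoffs -2, -1, 8, -7 → best response Medium.
Country B against High: payoffs -1, 4, 7, 1 → best response Medium.
No profile is a mutual best response for all players.

This game has no pure Nash equilibrium.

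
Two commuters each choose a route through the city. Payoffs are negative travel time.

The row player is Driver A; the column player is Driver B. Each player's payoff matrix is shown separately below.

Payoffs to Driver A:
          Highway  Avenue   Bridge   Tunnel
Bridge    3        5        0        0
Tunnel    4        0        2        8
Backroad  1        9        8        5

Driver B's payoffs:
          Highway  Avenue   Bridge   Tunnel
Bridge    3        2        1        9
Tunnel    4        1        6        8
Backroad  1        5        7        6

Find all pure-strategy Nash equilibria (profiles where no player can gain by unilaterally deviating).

Pure-strategy Nash equilibria: (Tunnel, Tunnel); (Backroad, Bridge)

Driver A against Highway: payoffs 3, 4, 1 → best response Tunnel.
Driver A against Avenue: payoffs 5, 0, 9 → best response Backroad.
Driver A against Bridge: payoffs 0, 2, 8 → best response Backroad.
Driver A against Tunnel: payoffs 0, 8, 5 → best response Tunnel.
Driver B against Bridge: payoffs 3, 2, 1, 9 → best response Tunnel.
Driver B against Tunnel: payoffs 4, 1, 6, 8 → best response Tunnel.
Driver B against Backroad: payoffs 1, 5, 7, 6 → best response Bridge.
Mutual best responses: (Tunnel, Tunnel); (Backroad, Bridge).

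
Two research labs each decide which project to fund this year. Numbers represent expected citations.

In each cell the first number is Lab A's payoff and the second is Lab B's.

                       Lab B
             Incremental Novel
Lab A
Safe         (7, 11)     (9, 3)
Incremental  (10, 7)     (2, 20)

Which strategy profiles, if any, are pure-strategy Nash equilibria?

Check each profile: it is a Nash equilibrium iff no player can strictly gain by switching unilaterally.
(Safe, Incremental): Lab A can switch to Incremental (7 → 10). Not NE.
(Safe, Novel): Lab B can switch to Incremental (3 → 11). Not NE.
(Incremental, Incremental): Lab B can switch to Novel (7 → 20). Not NE.
(Incremental, Novel): Lab A can switch to Safe (2 → 9). Not NE.

There is no pure-strategy Nash equilibrium.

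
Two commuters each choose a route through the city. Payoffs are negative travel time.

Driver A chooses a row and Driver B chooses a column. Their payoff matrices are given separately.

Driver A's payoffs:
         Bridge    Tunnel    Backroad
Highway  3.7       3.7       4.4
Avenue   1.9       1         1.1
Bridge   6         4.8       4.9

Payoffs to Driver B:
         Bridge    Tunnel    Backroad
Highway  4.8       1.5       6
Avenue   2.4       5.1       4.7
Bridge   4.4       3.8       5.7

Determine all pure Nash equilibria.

Check each profile: it is a Nash equilibrium iff no player can strictly gain by switching unilaterally.
(Highway, Bridge): Driver A can switch to Bridge (3.7 → 6). Not NE.
(Highway, Tunnel): Driver A can switch to Bridge (3.7 → 4.8). Not NE.
(Highway, Backroad): Driver A can switch to Bridge (4.4 → 4.9). Not NE.
(Avenue, Bridge): Driver A can switch to Highway (1.9 → 3.7). Not NE.
(Avenue, Tunnel): Driver A can switch to Highway (1 → 3.7). Not NE.
(Avenue, Backroad): Driver A can switch to Highway (1.1 → 4.4). Not NE.
(Bridge, Bridge): Driver B can switch to Backroad (4.4 → 5.7). Not NE.
(Bridge, Tunnel): Driver B can switch to Bridge (3.8 → 4.4). Not NE.
(Bridge, Backroad): Driver A gets 4.9, best alternative 4.4; Driver B gets 5.7, best alternative 4.4. No profitable deviation — NE.

(Bridge, Backroad)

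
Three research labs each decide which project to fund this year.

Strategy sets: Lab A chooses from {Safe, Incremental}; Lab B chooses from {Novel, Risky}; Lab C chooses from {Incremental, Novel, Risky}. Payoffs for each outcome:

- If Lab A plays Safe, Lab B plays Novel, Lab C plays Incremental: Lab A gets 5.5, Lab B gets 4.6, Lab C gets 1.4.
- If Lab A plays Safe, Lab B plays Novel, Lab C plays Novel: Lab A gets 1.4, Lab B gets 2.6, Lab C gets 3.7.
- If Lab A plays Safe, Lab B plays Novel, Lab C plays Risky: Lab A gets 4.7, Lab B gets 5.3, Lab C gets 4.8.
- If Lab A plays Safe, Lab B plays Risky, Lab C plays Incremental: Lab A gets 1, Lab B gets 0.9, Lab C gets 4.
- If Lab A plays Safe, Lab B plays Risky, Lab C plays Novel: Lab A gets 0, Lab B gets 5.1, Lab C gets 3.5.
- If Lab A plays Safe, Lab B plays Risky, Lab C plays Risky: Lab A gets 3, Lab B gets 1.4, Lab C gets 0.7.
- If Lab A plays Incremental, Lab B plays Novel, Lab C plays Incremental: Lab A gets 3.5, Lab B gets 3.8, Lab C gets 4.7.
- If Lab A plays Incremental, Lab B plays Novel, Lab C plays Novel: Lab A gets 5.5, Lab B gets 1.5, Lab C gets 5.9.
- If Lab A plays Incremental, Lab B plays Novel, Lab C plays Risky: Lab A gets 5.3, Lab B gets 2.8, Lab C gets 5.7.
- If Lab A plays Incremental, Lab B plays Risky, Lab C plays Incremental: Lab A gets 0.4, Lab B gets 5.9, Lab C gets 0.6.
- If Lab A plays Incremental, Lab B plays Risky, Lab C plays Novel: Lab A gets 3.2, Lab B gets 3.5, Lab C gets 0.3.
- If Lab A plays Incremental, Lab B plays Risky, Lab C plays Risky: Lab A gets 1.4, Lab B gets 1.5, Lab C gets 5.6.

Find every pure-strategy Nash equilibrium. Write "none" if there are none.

This game has no pure Nash equilibrium.

(Safe, Novel, Incremental): Lab C can switch to Novel (1.4 → 3.7). Not NE.
(Safe, Novel, Novel): Lab A can switch to Incremental (1.4 → 5.5). Not NE.
(Safe, Novel, Risky): Lab A can switch to Incremental (4.7 → 5.3). Not NE.
(Safe, Risky, Incremental): Lab B can switch to Novel (0.9 → 4.6). Not NE.
(Safe, Risky, Novel): Lab A can switch to Incremental (0 → 3.2). Not NE.
(Safe, Risky, Risky): Lab B can switch to Novel (1.4 → 5.3). Not NE.
(Incremental, Novel, Incremental): Lab A can switch to Safe (3.5 → 5.5). Not NE.
(Incremental, Novel, Novel): Lab B can switch to Risky (1.5 → 3.5). Not NE.
(The remaining 4 profiles each have a profitable deviation by the same check.)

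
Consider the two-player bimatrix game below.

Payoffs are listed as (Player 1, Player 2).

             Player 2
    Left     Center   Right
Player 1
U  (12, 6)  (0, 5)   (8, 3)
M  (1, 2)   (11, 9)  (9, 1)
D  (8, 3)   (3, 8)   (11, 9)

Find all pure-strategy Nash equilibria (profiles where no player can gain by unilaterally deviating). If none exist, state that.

Player 1 against Left: payoffs 12, 1, 8 → best response U.
Player 1 against Center: payoffs 0, 11, 3 → best response M.
Player 1 against Right: payoffs 8, 9, 11 → best response D.
Player 2 against U: payoffs 6, 5, 3 → best response Left.
Player 2 against M: payoffs 2, 9, 1 → best response Center.
Player 2 against D: payoffs 3, 8, 9 → best response Right.
Mutual best responses: (U, Left); (M, Center); (D, Right).

(U, Left); (M, Center); (D, Right)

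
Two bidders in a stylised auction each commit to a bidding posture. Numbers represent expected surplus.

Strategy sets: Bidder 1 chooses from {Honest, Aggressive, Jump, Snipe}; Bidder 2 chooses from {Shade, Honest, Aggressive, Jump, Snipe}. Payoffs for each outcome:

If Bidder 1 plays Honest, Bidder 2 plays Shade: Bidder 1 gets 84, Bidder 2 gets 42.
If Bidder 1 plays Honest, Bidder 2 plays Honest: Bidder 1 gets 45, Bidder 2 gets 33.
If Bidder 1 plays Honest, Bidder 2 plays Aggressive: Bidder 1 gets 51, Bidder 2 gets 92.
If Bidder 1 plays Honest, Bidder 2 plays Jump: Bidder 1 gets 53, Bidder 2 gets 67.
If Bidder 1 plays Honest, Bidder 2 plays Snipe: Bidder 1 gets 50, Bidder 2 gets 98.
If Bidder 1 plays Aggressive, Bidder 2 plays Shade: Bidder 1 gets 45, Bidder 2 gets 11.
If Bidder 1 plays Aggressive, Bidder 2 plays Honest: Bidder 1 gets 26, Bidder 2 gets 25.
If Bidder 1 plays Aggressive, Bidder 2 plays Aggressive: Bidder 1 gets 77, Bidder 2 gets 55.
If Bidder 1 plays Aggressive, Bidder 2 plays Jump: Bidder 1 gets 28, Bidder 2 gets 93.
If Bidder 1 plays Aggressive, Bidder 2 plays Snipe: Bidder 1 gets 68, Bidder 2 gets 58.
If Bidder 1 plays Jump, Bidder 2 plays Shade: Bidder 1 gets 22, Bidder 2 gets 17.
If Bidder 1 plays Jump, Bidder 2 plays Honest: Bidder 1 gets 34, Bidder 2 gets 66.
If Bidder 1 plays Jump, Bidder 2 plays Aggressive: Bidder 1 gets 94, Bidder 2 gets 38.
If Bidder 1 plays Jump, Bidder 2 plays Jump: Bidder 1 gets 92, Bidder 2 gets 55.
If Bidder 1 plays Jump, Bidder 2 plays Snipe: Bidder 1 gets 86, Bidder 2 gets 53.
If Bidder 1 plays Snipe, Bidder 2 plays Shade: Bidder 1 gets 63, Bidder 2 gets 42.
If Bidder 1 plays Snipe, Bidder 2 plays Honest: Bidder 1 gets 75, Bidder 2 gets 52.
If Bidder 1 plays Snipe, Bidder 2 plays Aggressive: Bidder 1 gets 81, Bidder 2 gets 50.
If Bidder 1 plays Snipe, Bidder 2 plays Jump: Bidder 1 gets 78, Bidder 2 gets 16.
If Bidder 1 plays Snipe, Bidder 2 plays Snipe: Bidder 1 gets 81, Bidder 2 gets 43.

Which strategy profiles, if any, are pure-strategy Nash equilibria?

For each strategy profile, look for a profitable unilateral deviation.
(Honest, Shade): Bidder 2 can switch to Aggressive (42 → 92). Not NE.
(Honest, Honest): Bidder 1 can switch to Snipe (45 → 75). Not NE.
(Honest, Aggressive): Bidder 1 can switch to Aggressive (51 → 77). Not NE.
(Honest, Jump): Bidder 1 can switch to Jump (53 → 92). Not NE.
(Honest, Snipe): Bidder 1 can switch to Aggressive (50 → 68). Not NE.
(Aggressive, Shade): Bidder 1 can switch to Honest (45 → 84). Not NE.
(Aggressive, Honest): Bidder 1 can switch to Honest (26 → 45). Not NE.
(Aggressive, Aggressive): Bidder 1 can switch to Jump (77 → 94). Not NE.
(Snipe, Honest): Bidder 1 gets 75, best alternative 45; Bidder 2 gets 52, best alternative 50. No profitable deviation — NE.
(The remaining 11 profiles each have a profitable deviation by the same check.)

(Snipe, Honest)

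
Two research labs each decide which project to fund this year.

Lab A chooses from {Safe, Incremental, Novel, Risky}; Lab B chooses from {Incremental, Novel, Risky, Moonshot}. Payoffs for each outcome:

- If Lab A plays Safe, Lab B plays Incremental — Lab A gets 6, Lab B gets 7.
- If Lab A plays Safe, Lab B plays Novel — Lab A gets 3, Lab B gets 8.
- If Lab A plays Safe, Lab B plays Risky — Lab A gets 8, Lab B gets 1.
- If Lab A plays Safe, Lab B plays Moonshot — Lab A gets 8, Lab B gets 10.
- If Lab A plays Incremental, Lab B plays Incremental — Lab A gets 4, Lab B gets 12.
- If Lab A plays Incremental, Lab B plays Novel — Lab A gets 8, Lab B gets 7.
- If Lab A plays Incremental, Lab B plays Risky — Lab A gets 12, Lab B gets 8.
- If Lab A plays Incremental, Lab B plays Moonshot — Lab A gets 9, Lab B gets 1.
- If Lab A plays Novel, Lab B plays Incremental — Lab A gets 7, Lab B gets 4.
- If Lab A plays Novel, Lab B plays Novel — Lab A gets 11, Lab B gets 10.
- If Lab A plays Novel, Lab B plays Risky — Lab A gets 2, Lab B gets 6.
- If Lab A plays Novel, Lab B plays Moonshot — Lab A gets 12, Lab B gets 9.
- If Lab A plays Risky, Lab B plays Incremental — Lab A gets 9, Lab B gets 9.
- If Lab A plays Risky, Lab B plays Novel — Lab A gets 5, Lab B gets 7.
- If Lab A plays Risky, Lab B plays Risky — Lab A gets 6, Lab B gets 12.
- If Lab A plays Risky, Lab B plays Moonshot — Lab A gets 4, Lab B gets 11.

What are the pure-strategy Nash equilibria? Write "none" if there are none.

Lab A against Incremental: payoffs 6, 4, 7, 9 → best response Risky.
Lab A against Novel: payoffs 3, 8, 11, 5 → best response Novel.
Lab A against Risky: payoffs 8, 12, 2, 6 → best response Incremental.
Lab A against Moonshot: payoffs 8, 9, 12, 4 → best response Novel.
Lab B against Safe: payoffs 7, 8, 1, 10 → best response Moonshot.
Lab B against Incremental: payoffs 12, 7, 8, 1 → best response Incremental.
Lab B against Novel: payoffs 4, 10, 6, 9 → best response Novel.
Lab B against Risky: payoffs 9, 7, 12, 11 → best response Risky.
Mutual best responses: (Novel, Novel).

The unique pure-strategy Nash equilibrium is (Novel, Novel).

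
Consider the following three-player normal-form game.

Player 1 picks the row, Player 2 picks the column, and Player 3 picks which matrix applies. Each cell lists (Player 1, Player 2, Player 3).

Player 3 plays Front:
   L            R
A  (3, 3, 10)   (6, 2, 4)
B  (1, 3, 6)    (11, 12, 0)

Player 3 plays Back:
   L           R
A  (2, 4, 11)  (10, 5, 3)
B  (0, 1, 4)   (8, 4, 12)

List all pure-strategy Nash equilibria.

For each strategy profile, look for a profitable unilateral deviation.
(A, L, Front): Player 3 can switch to Back (10 → 11). Not NE.
(A, L, Back): Player 2 can switch to R (4 → 5). Not NE.
(A, R, Front): Player 1 can switch to B (6 → 11). Not NE.
(A, R, Back): Player 3 can switch to Front (3 → 4). Not NE.
(B, L, Front): Player 1 can switch to A (1 → 3). Not NE.
(B, L, Back): Player 1 can switch to A (0 → 2). Not NE.
(B, R, Front): Player 3 can switch to Back (0 → 12). Not NE.
(B, R, Back): Player 1 can switch to A (8 → 10). Not NE.

No pure-strategy Nash equilibrium.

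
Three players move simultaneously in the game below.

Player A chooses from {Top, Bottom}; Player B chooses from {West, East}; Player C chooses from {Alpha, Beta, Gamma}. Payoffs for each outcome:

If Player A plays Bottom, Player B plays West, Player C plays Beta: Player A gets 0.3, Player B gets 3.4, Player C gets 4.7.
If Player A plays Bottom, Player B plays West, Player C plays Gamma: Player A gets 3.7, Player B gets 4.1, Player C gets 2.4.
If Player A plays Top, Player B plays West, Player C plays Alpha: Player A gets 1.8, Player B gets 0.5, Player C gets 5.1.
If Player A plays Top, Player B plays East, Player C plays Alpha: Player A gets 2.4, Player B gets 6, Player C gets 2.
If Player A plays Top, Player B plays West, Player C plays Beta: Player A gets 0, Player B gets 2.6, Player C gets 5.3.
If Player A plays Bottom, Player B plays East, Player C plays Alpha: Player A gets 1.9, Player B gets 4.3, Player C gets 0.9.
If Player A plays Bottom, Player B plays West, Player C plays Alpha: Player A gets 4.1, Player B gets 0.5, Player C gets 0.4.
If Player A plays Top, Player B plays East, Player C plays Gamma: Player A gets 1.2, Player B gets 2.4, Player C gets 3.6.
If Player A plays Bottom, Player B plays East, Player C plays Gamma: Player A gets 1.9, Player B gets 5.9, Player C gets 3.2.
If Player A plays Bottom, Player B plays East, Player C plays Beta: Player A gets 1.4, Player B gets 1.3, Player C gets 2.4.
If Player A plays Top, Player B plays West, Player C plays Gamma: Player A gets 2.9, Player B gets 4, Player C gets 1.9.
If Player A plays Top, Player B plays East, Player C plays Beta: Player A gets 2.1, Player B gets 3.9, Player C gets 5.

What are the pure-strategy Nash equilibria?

Pure-strategy Nash equilibria: (Top, East, Beta), (Bottom, West, Beta), (Bottom, East, Gamma)

(Top, West, Alpha): Player A can switch to Bottom (1.8 → 4.1). Not NE.
(Top, West, Beta): Player A can switch to Bottom (0 → 0.3). Not NE.
(Top, West, Gamma): Player A can switch to Bottom (2.9 → 3.7). Not NE.
(Top, East, Alpha): Player C can switch to Beta (2 → 5). Not NE.
(Top, East, Beta): Player A gets 2.1, best alternative 1.4; Player B gets 3.9, best alternative 2.6; Player C gets 5, best alternative 3.6. No profitable deviation — NE.
(Top, East, Gamma): Player A can switch to Bottom (1.2 → 1.9). Not NE.
(Bottom, West, Alpha): Player B can switch to East (0.5 → 4.3). Not NE.
(Bottom, West, Beta): Player A gets 0.3, best alternative 0; Player B gets 3.4, best alternative 1.3; Player C gets 4.7, best alternative 2.4. No profitable deviation — NE.
(Bottom, West, Gamma): Player B can switch to East (4.1 → 5.9). Not NE.
(Bottom, East, Alpha): Player A can switch to Top (1.9 → 2.4). Not NE.
(Bottom, East, Beta): Player A can switch to Top (1.4 → 2.1). Not NE.
(Bottom, East, Gamma): Player A gets 1.9, best alternative 1.2; Player B gets 5.9, best alternative 4.1; Player C gets 3.2, best alternative 2.4. No profitable deviation — NE.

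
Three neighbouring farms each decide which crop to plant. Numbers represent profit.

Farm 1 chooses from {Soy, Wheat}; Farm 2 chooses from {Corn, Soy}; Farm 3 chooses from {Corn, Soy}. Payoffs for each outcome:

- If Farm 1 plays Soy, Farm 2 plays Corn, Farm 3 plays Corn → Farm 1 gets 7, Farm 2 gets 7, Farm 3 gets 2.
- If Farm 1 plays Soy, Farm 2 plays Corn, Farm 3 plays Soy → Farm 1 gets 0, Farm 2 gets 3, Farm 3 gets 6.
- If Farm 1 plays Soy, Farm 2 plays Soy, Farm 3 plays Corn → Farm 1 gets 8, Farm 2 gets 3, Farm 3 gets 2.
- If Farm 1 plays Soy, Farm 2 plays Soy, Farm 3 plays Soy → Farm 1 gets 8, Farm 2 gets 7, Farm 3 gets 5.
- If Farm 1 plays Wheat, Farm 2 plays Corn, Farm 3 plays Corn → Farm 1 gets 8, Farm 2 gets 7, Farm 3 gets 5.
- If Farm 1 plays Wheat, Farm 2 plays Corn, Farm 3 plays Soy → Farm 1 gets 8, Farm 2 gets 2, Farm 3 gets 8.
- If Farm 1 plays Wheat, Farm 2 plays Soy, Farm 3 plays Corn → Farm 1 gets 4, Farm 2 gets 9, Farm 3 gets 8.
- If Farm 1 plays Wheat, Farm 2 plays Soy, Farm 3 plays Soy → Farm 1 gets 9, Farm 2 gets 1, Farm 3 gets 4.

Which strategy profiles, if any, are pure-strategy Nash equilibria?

The unique pure-strategy Nash equilibrium is (Wheat, Corn, Soy).

(Soy, Corn, Corn): Farm 1 can switch to Wheat (7 → 8). Not NE.
(Soy, Corn, Soy): Farm 1 can switch to Wheat (0 → 8). Not NE.
(Soy, Soy, Corn): Farm 2 can switch to Corn (3 → 7). Not NE.
(Soy, Soy, Soy): Farm 1 can switch to Wheat (8 → 9). Not NE.
(Wheat, Corn, Corn): Farm 2 can switch to Soy (7 → 9). Not NE.
(Wheat, Corn, Soy): Farm 1 gets 8, best alternative 0; Farm 2 gets 2, best alternative 1; Farm 3 gets 8, best alternative 5. No profitable deviation — NE.
(Wheat, Soy, Corn): Farm 1 can switch to Soy (4 → 8). Not NE.
(Wheat, Soy, Soy): Farm 2 can switch to Corn (1 → 2). Not NE.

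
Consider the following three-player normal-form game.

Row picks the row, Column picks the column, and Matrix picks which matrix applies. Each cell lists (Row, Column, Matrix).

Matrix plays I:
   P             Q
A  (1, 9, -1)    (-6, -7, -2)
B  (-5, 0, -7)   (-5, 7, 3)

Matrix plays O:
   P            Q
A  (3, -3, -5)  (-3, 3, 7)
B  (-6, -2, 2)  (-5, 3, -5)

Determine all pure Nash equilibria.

(A, P, I): Row gets 1, best alternative -5; Column gets 9, best alternative -7; Matrix gets -1, best alternative -5. No profitable deviation — NE.
(A, P, O): Column can switch to Q (-3 → 3). Not NE.
(A, Q, I): Row can switch to B (-6 → -5). Not NE.
(A, Q, O): Row gets -3, best alternative -5; Column gets 3, best alternative -3; Matrix gets 7, best alternative -2. No profitable deviation — NE.
(B, P, I): Row can switch to A (-5 → 1). Not NE.
(B, P, O): Row can switch to A (-6 → 3). Not NE.
(B, Q, I): Row gets -5, best alternative -6; Column gets 7, best alternative 0; Matrix gets 3, best alternative -5. No profitable deviation — NE.
(B, Q, O): Row can switch to A (-5 → -3). Not NE.

The pure Nash equilibria are (A, P, I), (A, Q, O), (B, Q, I).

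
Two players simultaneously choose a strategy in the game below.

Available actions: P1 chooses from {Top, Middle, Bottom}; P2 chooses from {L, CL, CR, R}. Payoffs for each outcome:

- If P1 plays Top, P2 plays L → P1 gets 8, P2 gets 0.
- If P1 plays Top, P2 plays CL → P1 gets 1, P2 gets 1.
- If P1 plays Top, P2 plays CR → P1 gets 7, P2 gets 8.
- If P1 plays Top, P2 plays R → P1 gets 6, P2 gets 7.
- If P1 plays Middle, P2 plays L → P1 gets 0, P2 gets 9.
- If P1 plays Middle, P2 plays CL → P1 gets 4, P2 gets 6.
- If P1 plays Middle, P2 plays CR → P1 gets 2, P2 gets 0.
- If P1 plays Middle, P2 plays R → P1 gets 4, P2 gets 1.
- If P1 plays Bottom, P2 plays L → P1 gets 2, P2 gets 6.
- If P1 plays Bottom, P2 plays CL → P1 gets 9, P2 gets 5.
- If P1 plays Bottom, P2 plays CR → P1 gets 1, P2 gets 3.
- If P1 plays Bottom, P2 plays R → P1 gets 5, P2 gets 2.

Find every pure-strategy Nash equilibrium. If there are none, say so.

For each player, find the best response to each opponent profile; mutual best responses are the pure NE.
P1 against L: payoffs 8, 0, 2 → best response Top.
P1 against CL: payoffs 1, 4, 9 → best response Bottom.
P1 against CR: payoffs 7, 2, 1 → best response Top.
P1 against R: payoffs 6, 4, 5 → best response Top.
P2 against Top: payoffs 0, 1, 8, 7 → best response CR.
P2 against Middle: payoffs 9, 6, 0, 1 → best response L.
P2 against Bottom: payoffs 6, 5, 3, 2 → best response L.
Mutual best responses: (Top, CR).

Pure NE: (Top, CR)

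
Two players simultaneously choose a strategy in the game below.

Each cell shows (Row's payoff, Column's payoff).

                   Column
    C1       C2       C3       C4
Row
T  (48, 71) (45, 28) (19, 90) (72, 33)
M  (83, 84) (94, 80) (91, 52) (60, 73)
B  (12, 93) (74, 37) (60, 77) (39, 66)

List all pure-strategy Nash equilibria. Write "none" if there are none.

The unique pure-strategy Nash equilibrium is (M, C1).

Mark each player's best response to every combination of opponents' strategies; a profile where every player is best-responding is a pure Nash equilibrium.
Row against C1: payoffs 48, 83, 12 → best response M.
Row against C2: payoffs 45, 94, 74 → best response M.
Row against C3: payoffs 19, 91, 60 → best response M.
Row against C4: payoffs 72, 60, 39 → best response T.
Column against T: payoffs 71, 28, 90, 33 → best response C3.
Column against M: payoffs 84, 80, 52, 73 → best response C1.
Column against B: payoffs 93, 37, 77, 66 → best response C1.
Mutual best responses: (M, C1).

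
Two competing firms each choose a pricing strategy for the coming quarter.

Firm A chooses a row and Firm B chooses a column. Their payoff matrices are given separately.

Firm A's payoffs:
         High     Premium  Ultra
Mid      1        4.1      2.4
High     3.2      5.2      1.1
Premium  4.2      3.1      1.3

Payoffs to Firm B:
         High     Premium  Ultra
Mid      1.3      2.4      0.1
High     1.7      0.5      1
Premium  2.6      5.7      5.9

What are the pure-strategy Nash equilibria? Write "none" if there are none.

No pure-strategy Nash equilibrium.

(Mid, High): Firm A can switch to High (1 → 3.2). Not NE.
(Mid, Premium): Firm A can switch to High (4.1 → 5.2). Not NE.
(Mid, Ultra): Firm B can switch to High (0.1 → 1.3). Not NE.
(High, High): Firm A can switch to Premium (3.2 → 4.2). Not NE.
(High, Premium): Firm B can switch to High (0.5 → 1.7). Not NE.
(High, Ultra): Firm A can switch to Mid (1.1 → 2.4). Not NE.
(Premium, High): Firm B can switch to Premium (2.6 → 5.7). Not NE.
(Premium, Premium): Firm A can switch to Mid (3.1 → 4.1). Not NE.
(Premium, Ultra): Firm A can switch to Mid (1.3 → 2.4). Not NE.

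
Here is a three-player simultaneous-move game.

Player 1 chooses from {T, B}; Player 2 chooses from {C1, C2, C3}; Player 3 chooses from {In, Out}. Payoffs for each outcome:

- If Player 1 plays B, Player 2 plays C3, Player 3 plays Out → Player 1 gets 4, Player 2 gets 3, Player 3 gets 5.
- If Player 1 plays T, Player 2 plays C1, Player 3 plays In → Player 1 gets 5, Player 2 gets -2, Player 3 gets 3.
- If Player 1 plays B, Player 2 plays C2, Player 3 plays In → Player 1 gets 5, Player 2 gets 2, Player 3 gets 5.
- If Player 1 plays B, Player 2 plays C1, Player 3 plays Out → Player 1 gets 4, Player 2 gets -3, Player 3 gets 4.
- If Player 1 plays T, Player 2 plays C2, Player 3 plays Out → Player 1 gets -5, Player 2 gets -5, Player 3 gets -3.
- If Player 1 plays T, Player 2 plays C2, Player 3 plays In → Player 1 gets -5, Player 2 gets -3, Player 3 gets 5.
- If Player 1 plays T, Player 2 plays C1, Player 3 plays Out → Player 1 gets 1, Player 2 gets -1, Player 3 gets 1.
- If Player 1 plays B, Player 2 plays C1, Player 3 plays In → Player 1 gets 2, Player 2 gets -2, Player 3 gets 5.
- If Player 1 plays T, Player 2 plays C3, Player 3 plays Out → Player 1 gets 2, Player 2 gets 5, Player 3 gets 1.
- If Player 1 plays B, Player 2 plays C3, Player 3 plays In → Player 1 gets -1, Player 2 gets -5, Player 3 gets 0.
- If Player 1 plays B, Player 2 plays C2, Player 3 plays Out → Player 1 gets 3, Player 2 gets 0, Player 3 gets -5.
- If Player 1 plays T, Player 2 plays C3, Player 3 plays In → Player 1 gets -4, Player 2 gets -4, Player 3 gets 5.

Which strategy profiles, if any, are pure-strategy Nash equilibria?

For each player, find the best response to each opponent profile; mutual best responses are the pure NE.
Player 1 against (C1, In): payoffs 5, 2 → best response T.
Player 1 against (C1, Out): payoffs 1, 4 → best response B.
Player 1 against (C2, In): payoffs -5, 5 → best response B.
Player 1 against (C2, Out): payoffs -5, 3 → best response B.
Player 1 against (C3, In): payoffs -4, -1 → best response B.
Player 1 against (C3, Out): payoffs 2, 4 → best response B.
Player 2 against (T, In): payoffs -2, -3, -4 → best response C1.
Player 2 against (T, Out): payoffs -1, -5, 5 → best response C3.
Player 2 against (B, In): payoffs -2, 2, -5 → best response C2.
Player 2 against (B, Out): payoffs -3, 0, 3 → best response C3.
Player 3 against (T, C1): payoffs 3, 1 → best response In.
Player 3 against (T, C2): payoffs 5, -3 → best response In.
Player 3 against (T, C3): payoffs 5, 1 → best response In.
Player 3 against (B, C1): payoffs 5, 4 → best response In.
Player 3 against (B, C2): payoffs 5, -5 → best response In.
Player 3 against (B, C3): payoffs 0, 5 → best response Out.
Mutual best responses: (T, C1, In); (B, C2, In); (B, C3, Out).

Pure-strategy Nash equilibria: (T, C1, In); (B, C2, In); (B, C3, Out)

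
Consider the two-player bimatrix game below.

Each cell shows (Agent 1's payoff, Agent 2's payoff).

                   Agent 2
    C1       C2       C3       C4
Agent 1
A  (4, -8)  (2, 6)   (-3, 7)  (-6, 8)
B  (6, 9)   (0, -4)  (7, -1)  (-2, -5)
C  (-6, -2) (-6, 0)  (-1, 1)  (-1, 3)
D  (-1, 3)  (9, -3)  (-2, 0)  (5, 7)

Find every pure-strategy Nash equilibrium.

The pure Nash equilibria are (B, C1); (D, C4).

(A, C1): Agent 1 can switch to B (4 → 6). Not NE.
(A, C2): Agent 1 can switch to D (2 → 9). Not NE.
(A, C3): Agent 1 can switch to B (-3 → 7). Not NE.
(A, C4): Agent 1 can switch to B (-6 → -2). Not NE.
(B, C1): Agent 1 gets 6, best alternative 4; Agent 2 gets 9, best alternative -1. No profitable deviation — NE.
(B, C2): Agent 1 can switch to A (0 → 2). Not NE.
(B, C3): Agent 2 can switch to C1 (-1 → 9). Not NE.
(B, C4): Agent 1 can switch to C (-2 → -1). Not NE.
(C, C1): Agent 1 can switch to A (-6 → 4). Not NE.
(D, C4): Agent 1 gets 5, best alternative -1; Agent 2 gets 7, best alternative 3. No profitable deviation — NE.
(The remaining 6 profiles each have a profitable deviation by the same check.)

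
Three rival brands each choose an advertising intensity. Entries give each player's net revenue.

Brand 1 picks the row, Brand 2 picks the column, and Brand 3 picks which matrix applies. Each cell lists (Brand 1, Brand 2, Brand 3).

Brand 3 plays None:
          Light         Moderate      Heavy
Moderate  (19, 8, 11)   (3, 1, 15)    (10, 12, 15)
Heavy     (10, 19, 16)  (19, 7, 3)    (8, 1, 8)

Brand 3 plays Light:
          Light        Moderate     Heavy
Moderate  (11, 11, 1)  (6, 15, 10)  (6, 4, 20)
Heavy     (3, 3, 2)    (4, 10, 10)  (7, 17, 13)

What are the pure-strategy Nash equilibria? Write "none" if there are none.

Brand 1 against (Light, None): payoffs 19, 10 → best response Moderate.
Brand 1 against (Light, Light): payoffs 11, 3 → best response Moderate.
Brand 1 against (Moderate, None): payoffs 3, 19 → best response Heavy.
Brand 1 against (Moderate, Light): payoffs 6, 4 → best response Moderate.
Brand 1 against (Heavy, None): payoffs 10, 8 → best response Moderate.
Brand 1 against (Heavy, Light): payoffs 6, 7 → best response Heavy.
Brand 2 against (Moderate, None): payoffs 8, 1, 12 → best response Heavy.
Brand 2 against (Moderate, Light): payoffs 11, 15, 4 → best response Moderate.
Brand 2 against (Heavy, None): payoffs 19, 7, 1 → best response Light.
Brand 2 against (Heavy, Light): payoffs 3, 10, 17 → best response Heavy.
Brand 3 against (Moderate, Light): payoffs 11, 1 → best response None.
Brand 3 against (Moderate, Moderate): payoffs 15, 10 → best response None.
Brand 3 against (Moderate, Heavy): payoffs 15, 20 → best response Light.
Brand 3 against (Heavy, Light): payoffs 16, 2 → best response None.
Brand 3 against (Heavy, Moderate): payoffs 3, 10 → best response Light.
Brand 3 against (Heavy, Heavy): payoffs 8, 13 → best response Light.
Mutual best responses: (Heavy, Heavy, Light).

The unique pure-strategy Nash equilibrium is (Heavy, Heavy, Light).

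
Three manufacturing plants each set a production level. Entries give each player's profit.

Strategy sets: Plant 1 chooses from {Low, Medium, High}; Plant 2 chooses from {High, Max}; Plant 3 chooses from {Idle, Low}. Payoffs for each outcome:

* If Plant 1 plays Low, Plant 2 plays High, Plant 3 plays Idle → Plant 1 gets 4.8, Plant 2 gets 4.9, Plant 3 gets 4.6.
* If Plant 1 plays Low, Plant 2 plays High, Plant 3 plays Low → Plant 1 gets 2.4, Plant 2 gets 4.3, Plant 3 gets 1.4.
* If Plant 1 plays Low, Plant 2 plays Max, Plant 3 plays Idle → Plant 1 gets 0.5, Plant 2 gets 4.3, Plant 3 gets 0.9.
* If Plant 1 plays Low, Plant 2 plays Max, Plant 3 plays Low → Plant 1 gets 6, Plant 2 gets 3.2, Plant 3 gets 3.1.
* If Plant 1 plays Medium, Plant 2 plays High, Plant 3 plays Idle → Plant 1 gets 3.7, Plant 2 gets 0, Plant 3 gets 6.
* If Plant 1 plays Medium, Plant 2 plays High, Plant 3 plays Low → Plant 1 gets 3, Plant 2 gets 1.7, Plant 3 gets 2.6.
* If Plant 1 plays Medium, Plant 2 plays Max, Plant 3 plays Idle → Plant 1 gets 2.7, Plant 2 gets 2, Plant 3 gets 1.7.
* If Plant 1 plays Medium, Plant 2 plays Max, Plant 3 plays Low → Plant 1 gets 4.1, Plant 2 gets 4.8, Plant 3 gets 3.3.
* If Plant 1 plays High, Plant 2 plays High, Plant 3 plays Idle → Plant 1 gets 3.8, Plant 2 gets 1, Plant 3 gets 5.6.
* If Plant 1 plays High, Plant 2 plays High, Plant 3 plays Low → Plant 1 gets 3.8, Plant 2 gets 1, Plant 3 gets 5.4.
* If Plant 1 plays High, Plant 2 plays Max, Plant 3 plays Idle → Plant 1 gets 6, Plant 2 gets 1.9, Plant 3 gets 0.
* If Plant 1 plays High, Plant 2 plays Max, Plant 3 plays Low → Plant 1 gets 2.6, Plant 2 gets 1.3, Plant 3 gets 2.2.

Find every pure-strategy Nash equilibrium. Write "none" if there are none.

(Low, High, Idle): Plant 1 gets 4.8, best alternative 3.8; Plant 2 gets 4.9, best alternative 4.3; Plant 3 gets 4.6, best alternative 1.4. No profitable deviation — NE.
(Low, High, Low): Plant 1 can switch to Medium (2.4 → 3). Not NE.
(Low, Max, Idle): Plant 1 can switch to Medium (0.5 → 2.7). Not NE.
(Low, Max, Low): Plant 2 can switch to High (3.2 → 4.3). Not NE.
(Medium, High, Idle): Plant 1 can switch to Low (3.7 → 4.8). Not NE.
(Medium, High, Low): Plant 1 can switch to High (3 → 3.8). Not NE.
(Medium, Max, Idle): Plant 1 can switch to High (2.7 → 6). Not NE.
(Medium, Max, Low): Plant 1 can switch to Low (4.1 → 6). Not NE.
(High, High, Idle): Plant 1 can switch to Low (3.8 → 4.8). Not NE.
(High, High, Low): Plant 2 can switch to Max (1 → 1.3). Not NE.
(High, Max, Idle): Plant 3 can switch to Low (0 → 2.2). Not NE.
(High, Max, Low): Plant 1 can switch to Low (2.6 → 6). Not NE.

The unique pure-strategy Nash equilibrium is (Low, High, Idle).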